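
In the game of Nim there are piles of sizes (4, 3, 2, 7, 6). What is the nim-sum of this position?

4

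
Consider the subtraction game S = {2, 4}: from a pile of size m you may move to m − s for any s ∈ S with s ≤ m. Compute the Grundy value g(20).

Compute g(0), g(1), … for moves {2, 4}:
k:     0  1  2  3  4  5  6  7  8  9 10 11 12 13 14 15 16 17 18 19 20
g(k):  0  0  1  1  2  2  0  0  1  1  2  2  0  0  1  1  2  2  0  0  1
So g(20) = 1.

1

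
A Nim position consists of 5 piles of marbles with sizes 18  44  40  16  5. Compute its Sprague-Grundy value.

3

Nim-sum: 18 ^ 44 ^ 40 ^ 16 ^ 5 = 3.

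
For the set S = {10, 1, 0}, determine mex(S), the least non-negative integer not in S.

2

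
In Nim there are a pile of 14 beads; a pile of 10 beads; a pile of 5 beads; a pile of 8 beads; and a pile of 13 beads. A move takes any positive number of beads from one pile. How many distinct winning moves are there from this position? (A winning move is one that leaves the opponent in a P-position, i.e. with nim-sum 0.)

3

Nim-sum: 14 ⊕ 10 ⊕ 5 ⊕ 8 ⊕ 13 = 4.
The overall nim-sum is X = 4. A pile of size p has a winning move iff p XOR X < p (reduce it to p XOR X).
  14: 14 XOR 4 = 10 < 14 — winning move (to 10).
  10: 10 XOR 4 = 14 ≥ 10 — no move.
  5: 5 XOR 4 = 1 < 5 — winning move (to 1).
  8: 8 XOR 4 = 12 ≥ 8 — no move.
  13: 13 XOR 4 = 9 < 13 — winning move (to 9).
That gives 3 winning moves.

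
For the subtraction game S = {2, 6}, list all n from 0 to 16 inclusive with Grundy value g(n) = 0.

Build the Grundy sequence with g(k) = mex{g(k−s) : s ∈ {2, 6}, s ≤ k}:
k:     0  1  2  3  4  5  6  7  8  9 10 11 12 13 14 15 16
g(k):  0  0  1  1  0  0  1  1  0  0  1  1  0  0  1  1  0
The P-positions (g = 0) in 0..16 are 0, 1, 4, 5, 8, 9, 12, 13, 16.

0, 1, 4, 5, 8, 9, 12, 13, 16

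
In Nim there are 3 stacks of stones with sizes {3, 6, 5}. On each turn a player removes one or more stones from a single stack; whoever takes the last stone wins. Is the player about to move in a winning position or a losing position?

Losing position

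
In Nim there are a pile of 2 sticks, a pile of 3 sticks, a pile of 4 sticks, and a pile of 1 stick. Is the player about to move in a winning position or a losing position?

Nim-sum: 2 ^ 3 ^ 4 ^ 1 = 4.
The nim-sum is 4 ≠ 0, so this is an N-position: the player to move can win.

Winning position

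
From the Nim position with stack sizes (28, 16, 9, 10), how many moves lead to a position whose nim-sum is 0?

3

Write each in binary and XOR column by column:
  11100  (28)
  10000  (16)
  01001  (9)
  01010  (10)
  -----
  01111  (15)
The overall nim-sum is X = 15. A stack of size p has a winning move iff p XOR X < p (reduce it to p XOR X).
  28: 28 XOR 15 = 19 < 28 — winning move (to 19).
  16: 16 XOR 15 = 31 ≥ 16 — no move.
  9: 9 XOR 15 = 6 < 9 — winning move (to 6).
  10: 10 XOR 15 = 5 < 10 — winning move (to 5).
That gives 3 winning moves.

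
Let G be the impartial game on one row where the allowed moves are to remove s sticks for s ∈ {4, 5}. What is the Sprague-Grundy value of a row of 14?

1

Grundy values for subtraction set {4, 5}:
k:     0  1  2  3  4  5  6  7  8  9 10 11 12 13 14
g(k):  0  0  0  0  1  1  1  1  2  0  0  0  0  1  1
So g(14) = 1.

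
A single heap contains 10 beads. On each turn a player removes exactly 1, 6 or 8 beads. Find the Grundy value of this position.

1

Grundy values for subtraction set {1, 6, 8}:
k:     0  1  2  3  4  5  6  7  8  9 10
g(k):  0  1  0  1  0  1  2  0  1  0  1
So g(10) = 1.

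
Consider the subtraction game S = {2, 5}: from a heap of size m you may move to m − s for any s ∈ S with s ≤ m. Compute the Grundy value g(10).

1

Grundy values for subtraction set {2, 5}:
g(0) = mex{} = 0
g(1) = mex{} = 0
g(2) = mex{0} = 1
g(3) = mex{0} = 1
g(4) = mex{1} = 0
g(5) = mex{0,1} = 2
g(6) = mex{0} = 1
g(7) = mex{1,2} = 0
g(8) = mex{1} = 0
g(9) = mex{0} = 1
g(10) = mex{0,2} = 1
So g(10) = 1.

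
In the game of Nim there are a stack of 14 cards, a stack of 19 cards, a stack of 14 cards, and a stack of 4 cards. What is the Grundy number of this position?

Nim-sum: 14 XOR 19 XOR 14 XOR 4 = 23.

23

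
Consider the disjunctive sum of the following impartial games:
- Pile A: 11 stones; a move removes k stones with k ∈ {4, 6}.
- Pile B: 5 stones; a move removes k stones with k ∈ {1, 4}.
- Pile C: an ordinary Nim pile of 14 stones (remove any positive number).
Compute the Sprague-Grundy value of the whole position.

Grundy values for pile A (subtraction set {4, 6}):
k:     0  1  2  3  4  5  6  7  8  9 10 11
g(k):  0  0  0  0  1  1  1  1  2  2  0  0
So g(11) = 0.
Build the Grundy sequence for pile B with g(k) = mex{g(k−s) : s ∈ {1, 4}, s ≤ k}:
g(0) = mex{} = 0
g(1) = mex{0} = 1
g(2) = mex{1} = 0
g(3) = mex{0} = 1
g(4) = mex{0,1} = 2
g(5) = mex{1,2} = 0
So g(5) = 0.
Pile C is a plain Nim pile of size 14, so its Grundy value is 14.
By the Sprague-Grundy theorem, the Grundy value of a sum of independent games is the XOR of the component values.
Combined value = 0 ⊕ 0 ⊕ 14 = 14.

14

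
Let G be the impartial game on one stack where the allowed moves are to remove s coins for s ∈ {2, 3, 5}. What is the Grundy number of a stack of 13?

Compute g(0), g(1), … for moves {2, 3, 5}:
g(0) = mex{} = 0
g(1) = mex{} = 0
g(2) = mex{0} = 1
g(3) = mex{0} = 1
g(4) = mex{0,1} = 2
g(5) = mex{0,1} = 2
g(6) = mex{0,1,2} = 3
g(7) = mex{1,2} = 0
g(8) = mex{1,2,3} = 0
g(9) = mex{0,2,3} = 1
g(10) = mex{0,2} = 1
g(11) = mex{0,1,3} = 2
g(12) = mex{0,1} = 2
g(13) = mex{0,1,2} = 3
So g(13) = 3.

3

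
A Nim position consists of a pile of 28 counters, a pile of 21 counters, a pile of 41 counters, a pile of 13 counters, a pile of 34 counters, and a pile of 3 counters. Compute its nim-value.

12

Nim-sum: 28 ⊕ 21 ⊕ 41 ⊕ 13 ⊕ 34 ⊕ 3 = 12.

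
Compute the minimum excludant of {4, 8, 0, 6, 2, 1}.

3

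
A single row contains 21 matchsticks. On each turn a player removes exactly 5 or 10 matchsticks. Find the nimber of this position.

Grundy values for subtraction set {5, 10}:
k:     0  1  2  3  4  5  6  7  8  9 10 11 12 13 14 15 16 17 18 19 20 21
g(k):  0  0  0  0  0  1  1  1  1  1  2  2  2  2  2  0  0  0  0  0  1  1
So g(21) = 1.

1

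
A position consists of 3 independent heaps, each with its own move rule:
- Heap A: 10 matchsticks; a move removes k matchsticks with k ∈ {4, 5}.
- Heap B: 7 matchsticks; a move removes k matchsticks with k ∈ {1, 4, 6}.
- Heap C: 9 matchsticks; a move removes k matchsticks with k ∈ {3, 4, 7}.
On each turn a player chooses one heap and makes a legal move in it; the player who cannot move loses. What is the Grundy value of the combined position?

Grundy values for heap A (subtraction set {4, 5}):
k:     0  1  2  3  4  5  6  7  8  9 10
g(k):  0  0  0  0  1  1  1  1  2  0  0
So g(10) = 0.
Build the Grundy sequence for heap B with g(k) = mex{g(k−s) : s ∈ {1, 4, 6}, s ≤ k}:
k:     0  1  2  3  4  5  6  7
g(k):  0  1  0  1  2  0  1  0
So g(7) = 0.
For heap C, compute g(0), g(1), … with moves {3, 4, 7}:
g(0) = mex{} = 0
g(1) = mex{} = 0
g(2) = mex{} = 0
g(3) = mex{0} = 1
g(4) = mex{0} = 1
g(5) = mex{0} = 1
g(6) = mex{0,1} = 2
g(7) = mex{0,1} = 2
g(8) = mex{0,1} = 2
g(9) = mex{0,1,2} = 3
So g(9) = 3.
The value of a disjunctive sum is the nim-sum of the parts.
Combined value = 0 XOR 0 XOR 3 = 3.

3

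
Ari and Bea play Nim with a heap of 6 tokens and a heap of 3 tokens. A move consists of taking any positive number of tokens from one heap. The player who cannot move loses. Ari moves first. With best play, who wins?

In binary:
  110  (6)
  011  (3)
  ---
  101  (5)
The nim-sum is 5 ≠ 0, so this is an N-position: the player to move can win; Ari has a winning move.

Ari wins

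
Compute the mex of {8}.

0

0 is not in the set, so the mex is 0.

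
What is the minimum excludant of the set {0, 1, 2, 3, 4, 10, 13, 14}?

The values 0, 1, 2, 3, 4 are all present; 5 is the first non-negative integer missing from the set.

5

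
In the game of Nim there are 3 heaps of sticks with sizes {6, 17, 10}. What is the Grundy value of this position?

29

Nim-sum: 6 ^ 17 ^ 10 = 29.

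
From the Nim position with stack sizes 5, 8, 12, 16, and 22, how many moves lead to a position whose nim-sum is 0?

3

Nim-sum: 5 ^ 8 ^ 12 ^ 16 ^ 22 = 7.
The overall nim-sum is X = 7. A stack of size p has a winning move iff p XOR X < p (reduce it to p XOR X).
  5: 5 XOR 7 = 2 < 5 — winning move (to 2).
  8: 8 XOR 7 = 15 ≥ 8 — no move.
  12: 12 XOR 7 = 11 < 12 — winning move (to 11).
  16: 16 XOR 7 = 23 ≥ 16 — no move.
  22: 22 XOR 7 = 17 < 22 — winning move (to 17).
That gives 3 winning moves.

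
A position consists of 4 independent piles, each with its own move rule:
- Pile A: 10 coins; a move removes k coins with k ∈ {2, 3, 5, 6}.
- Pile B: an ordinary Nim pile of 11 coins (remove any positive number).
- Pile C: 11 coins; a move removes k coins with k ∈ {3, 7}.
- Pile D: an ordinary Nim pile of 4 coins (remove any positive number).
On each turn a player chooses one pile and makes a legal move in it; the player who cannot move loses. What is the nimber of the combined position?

For pile A, compute g(0), g(1), … with moves {2, 3, 5, 6}:
g(0) = mex{} = 0
g(1) = mex{} = 0
g(2) = mex{0} = 1
g(3) = mex{0} = 1
g(4) = mex{0,1} = 2
g(5) = mex{0,1} = 2
g(6) = mex{0,1,2} = 3
g(7) = mex{0,1,2} = 3
g(8) = mex{1,2,3} = 0
g(9) = mex{1,2,3} = 0
g(10) = mex{0,2,3} = 1
So g(10) = 1.
Pile B is a plain Nim pile of size 11, so its Grundy value is 11.
Build the Grundy sequence for pile C with g(k) = mex{g(k−s) : s ∈ {3, 7}, s ≤ k}:
k:     0  1  2  3  4  5  6  7  8  9 10 11
g(k):  0  0  0  1  1  1  0  2  2  1  0  0
So g(11) = 0.
Pile D is a plain Nim pile of size 4, so its Grundy value is 4.
The value of a disjunctive sum is the nim-sum of the parts.
Combined value = 1 XOR 11 XOR 0 XOR 4 = 14.

14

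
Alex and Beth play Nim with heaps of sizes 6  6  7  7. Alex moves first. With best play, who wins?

Beth wins

Nim-sum: 6 XOR 6 XOR 7 XOR 7 = 0.
The nim-sum is 0, so this is a P-position: the player to move is in a losing position under optimal play; Alex is about to move from it and so loses — Beth wins.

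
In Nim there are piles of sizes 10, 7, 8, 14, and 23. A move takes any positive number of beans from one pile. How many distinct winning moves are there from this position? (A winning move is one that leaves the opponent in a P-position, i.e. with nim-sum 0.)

1

In binary:
  01010  (10)
  00111  (7)
  01000  (8)
  01110  (14)
  10111  (23)
  -----
  11100  (28)
The overall nim-sum is X = 28. A pile of size p has a winning move iff p XOR X < p (reduce it to p XOR X).
  10: 10 XOR 28 = 22 ≥ 10 — no move.
  7: 7 XOR 28 = 27 ≥ 7 — no move.
  8: 8 XOR 28 = 20 ≥ 8 — no move.
  14: 14 XOR 28 = 18 ≥ 14 — no move.
  23: 23 XOR 28 = 11 < 23 — winning move (to 11).
That gives 1 winning move.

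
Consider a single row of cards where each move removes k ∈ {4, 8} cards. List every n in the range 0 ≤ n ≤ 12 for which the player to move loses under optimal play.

0, 1, 2, 3, 12

Compute g(0), g(1), … for moves {4, 8}:
g(0) = mex{} = 0
g(1) = mex{} = 0
g(2) = mex{} = 0
g(3) = mex{} = 0
g(4) = mex{0} = 1
g(5) = mex{0} = 1
g(6) = mex{0} = 1
g(7) = mex{0} = 1
g(8) = mex{0,1} = 2
g(9) = mex{0,1} = 2
g(10) = mex{0,1} = 2
g(11) = mex{0,1} = 2
g(12) = mex{1,2} = 0
The P-positions (g = 0) in 0..12 are 0, 1, 2, 3, 12.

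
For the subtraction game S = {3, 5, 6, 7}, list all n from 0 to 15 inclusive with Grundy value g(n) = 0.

0, 1, 2, 10, 11, 12

Grundy values for subtraction set {3, 5, 6, 7}:
k:     0  1  2  3  4  5  6  7  8  9 10 11 12 13 14 15
g(k):  0  0  0  1  1  1  2  2  2  3  0  0  0  1  1  1
The P-positions (g = 0) in 0..15 are 0, 1, 2, 10, 11, 12.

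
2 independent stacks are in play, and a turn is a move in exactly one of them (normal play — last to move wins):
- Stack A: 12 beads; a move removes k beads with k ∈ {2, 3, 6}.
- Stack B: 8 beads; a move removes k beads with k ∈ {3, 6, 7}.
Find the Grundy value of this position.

Build the Grundy sequence for stack A with g(k) = mex{g(k−s) : s ∈ {2, 3, 6}, s ≤ k}:
k:     0  1  2  3  4  5  6  7  8  9 10 11 12
g(k):  0  0  1  1  2  0  3  1  2  0  0  1  1
So g(12) = 1.
Build the Grundy sequence for stack B with g(k) = mex{g(k−s) : s ∈ {3, 6, 7}, s ≤ k}:
g(0) = mex{} = 0
g(1) = mex{} = 0
g(2) = mex{} = 0
g(3) = mex{0} = 1
g(4) = mex{0} = 1
g(5) = mex{0} = 1
g(6) = mex{0,1} = 2
g(7) = mex{0,1} = 2
g(8) = mex{0,1} = 2
So g(8) = 2.
By the Sprague-Grundy theorem, the Grundy value of a sum of independent games is the XOR of the component values.
Combined value = 1 XOR 2 = 3.

3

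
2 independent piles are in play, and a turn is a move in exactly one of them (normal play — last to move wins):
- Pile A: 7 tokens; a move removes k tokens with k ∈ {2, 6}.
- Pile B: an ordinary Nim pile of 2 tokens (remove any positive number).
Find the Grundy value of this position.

3

Grundy values for pile A (subtraction set {2, 6}):
k:     0  1  2  3  4  5  6  7
g(k):  0  0  1  1  0  0  1  1
So g(7) = 1.
Pile B is a plain Nim pile of size 2, so its Grundy value is 2.
By the Sprague-Grundy theorem, the Grundy value of a sum of independent games is the XOR of the component values.
Combined value = 1 ⊕ 2 = 3.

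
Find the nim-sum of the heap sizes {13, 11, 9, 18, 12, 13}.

Compute the nim-sum pairwise:
13 ⊕ 11 = 6
6 ⊕ 9 = 15
15 ⊕ 18 = 29
29 ⊕ 12 = 17
17 ⊕ 13 = 28

28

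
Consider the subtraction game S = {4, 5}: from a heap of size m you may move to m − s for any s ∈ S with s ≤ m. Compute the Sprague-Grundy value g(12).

0

Build the Grundy sequence with g(k) = mex{g(k−s) : s ∈ {4, 5}, s ≤ k}:
g(0) = mex{} = 0
g(1) = mex{} = 0
g(2) = mex{} = 0
g(3) = mex{} = 0
g(4) = mex{0} = 1
g(5) = mex{0} = 1
g(6) = mex{0} = 1
g(7) = mex{0} = 1
g(8) = mex{0,1} = 2
g(9) = mex{1} = 0
g(10) = mex{1} = 0
g(11) = mex{1} = 0
g(12) = mex{1,2} = 0
So g(12) = 0.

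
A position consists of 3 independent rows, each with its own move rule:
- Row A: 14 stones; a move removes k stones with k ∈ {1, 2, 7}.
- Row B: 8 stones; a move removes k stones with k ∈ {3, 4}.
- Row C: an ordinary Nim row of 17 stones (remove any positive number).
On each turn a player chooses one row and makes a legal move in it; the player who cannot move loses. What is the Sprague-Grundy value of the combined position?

19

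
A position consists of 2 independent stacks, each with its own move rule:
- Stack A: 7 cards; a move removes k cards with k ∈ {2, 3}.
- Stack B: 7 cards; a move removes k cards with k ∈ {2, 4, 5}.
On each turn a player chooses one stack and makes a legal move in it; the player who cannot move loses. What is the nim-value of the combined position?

1

For stack A, compute g(0), g(1), … with moves {2, 3}:
k:     0  1  2  3  4  5  6  7
g(k):  0  0  1  1  2  0  0  1
So g(7) = 1.
For stack B, compute g(0), g(1), … with moves {2, 4, 5}:
g(0) = mex{} = 0
g(1) = mex{} = 0
g(2) = mex{0} = 1
g(3) = mex{0} = 1
g(4) = mex{0,1} = 2
g(5) = mex{0,1} = 2
g(6) = mex{0,1,2} = 3
g(7) = mex{1,2} = 0
So g(7) = 0.
The value of a disjunctive sum is the nim-sum of the parts.
Combined value = 1 ⊕ 0 = 1.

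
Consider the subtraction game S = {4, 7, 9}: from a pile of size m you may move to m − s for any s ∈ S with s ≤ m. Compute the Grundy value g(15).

0

Compute g(0), g(1), … for moves {4, 7, 9}:
k:     0  1  2  3  4  5  6  7  8  9 10 11 12 13 14 15
g(k):  0  0  0  0  1  1  1  1  2  2  2  2  3  0  0  0
So g(15) = 0.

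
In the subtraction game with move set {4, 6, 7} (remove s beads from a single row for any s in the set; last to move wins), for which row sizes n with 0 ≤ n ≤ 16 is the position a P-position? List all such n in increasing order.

0, 1, 2, 3, 11, 12, 13, 14

Grundy values for subtraction set {4, 6, 7}:
k:     0  1  2  3  4  5  6  7  8  9 10 11 12 13 14 15 16
g(k):  0  0  0  0  1  1  1  1  2  2  2  0  0  0  0  1  1
The P-positions (g = 0) in 0..16 are 0, 1, 2, 3, 11, 12, 13, 14.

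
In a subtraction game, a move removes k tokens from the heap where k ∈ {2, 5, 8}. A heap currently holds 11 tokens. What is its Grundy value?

0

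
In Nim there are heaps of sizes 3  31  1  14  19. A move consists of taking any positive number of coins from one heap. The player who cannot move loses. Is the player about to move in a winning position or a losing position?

Losing position

Compute the nim-sum pairwise:
3 ^ 31 = 28
28 ^ 1 = 29
29 ^ 14 = 19
19 ^ 19 = 0
The nim-sum is 0, so this is a P-position: the player to move is in a losing position under optimal play.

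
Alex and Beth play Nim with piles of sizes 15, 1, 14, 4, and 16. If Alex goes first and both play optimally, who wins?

Compute the nim-sum pairwise:
15 ^ 1 = 14
14 ^ 14 = 0
0 ^ 4 = 4
4 ^ 16 = 20
The nim-sum is 20 ≠ 0, so this is an N-position: the player to move can win; Alex has a winning move.

Alex wins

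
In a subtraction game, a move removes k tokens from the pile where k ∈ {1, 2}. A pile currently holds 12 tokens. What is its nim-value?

0

Compute g(0), g(1), … for moves {1, 2}:
g(0) = mex{} = 0
g(1) = mex{0} = 1
g(2) = mex{0,1} = 2
g(3) = mex{1,2} = 0
g(4) = mex{0,2} = 1
g(5) = mex{0,1} = 2
g(6) = mex{1,2} = 0
g(7) = mex{0,2} = 1
g(8) = mex{0,1} = 2
g(9) = mex{1,2} = 0
g(10) = mex{0,2} = 1
g(11) = mex{0,1} = 2
g(12) = mex{1,2} = 0
So g(12) = 0.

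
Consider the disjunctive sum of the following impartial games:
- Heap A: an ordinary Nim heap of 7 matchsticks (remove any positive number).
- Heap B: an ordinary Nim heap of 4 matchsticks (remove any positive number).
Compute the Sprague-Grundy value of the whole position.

3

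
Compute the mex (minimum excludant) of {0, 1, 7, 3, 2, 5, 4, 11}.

6

The values 0, 1, 2, 3, 4, 5 are all present; 6 is the first non-negative integer missing from the set.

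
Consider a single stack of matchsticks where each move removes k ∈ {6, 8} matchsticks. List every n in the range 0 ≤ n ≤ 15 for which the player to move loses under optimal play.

Grundy values for subtraction set {6, 8}:
k:     0  1  2  3  4  5  6  7  8  9 10 11 12 13 14 15
g(k):  0  0  0  0  0  0  1  1  1  1  1  1  2  2  0  0
The P-positions (g = 0) in 0..15 are 0, 1, 2, 3, 4, 5, 14, 15.

0, 1, 2, 3, 4, 5, 14, 15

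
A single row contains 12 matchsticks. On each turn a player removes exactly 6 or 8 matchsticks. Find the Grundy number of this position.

2

Compute g(0), g(1), … for moves {6, 8}:
g(0) = mex{} = 0
g(1) = mex{} = 0
g(2) = mex{} = 0
g(3) = mex{} = 0
g(4) = mex{} = 0
g(5) = mex{} = 0
g(6) = mex{0} = 1
g(7) = mex{0} = 1
g(8) = mex{0} = 1
g(9) = mex{0} = 1
g(10) = mex{0} = 1
g(11) = mex{0} = 1
g(12) = mex{0,1} = 2
So g(12) = 2.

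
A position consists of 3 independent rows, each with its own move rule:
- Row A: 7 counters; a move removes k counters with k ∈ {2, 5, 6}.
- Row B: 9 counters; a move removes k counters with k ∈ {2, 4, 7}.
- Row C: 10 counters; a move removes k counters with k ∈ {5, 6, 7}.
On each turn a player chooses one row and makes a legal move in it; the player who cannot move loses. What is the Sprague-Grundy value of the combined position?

Build the Grundy sequence for row A with g(k) = mex{g(k−s) : s ∈ {2, 5, 6}, s ≤ k}:
g(0) = mex{} = 0
g(1) = mex{} = 0
g(2) = mex{0} = 1
g(3) = mex{0} = 1
g(4) = mex{1} = 0
g(5) = mex{0,1} = 2
g(6) = mex{0} = 1
g(7) = mex{0,1,2} = 3
So g(7) = 3.
Grundy values for row B (subtraction set {2, 4, 7}):
g(0) = mex{} = 0
g(1) = mex{} = 0
g(2) = mex{0} = 1
g(3) = mex{0} = 1
g(4) = mex{0,1} = 2
g(5) = mex{0,1} = 2
g(6) = mex{1,2} = 0
g(7) = mex{0,1,2} = 3
g(8) = mex{0,2} = 1
g(9) = mex{1,2,3} = 0
So g(9) = 0.
Build the Grundy sequence for row C with g(k) = mex{g(k−s) : s ∈ {5, 6, 7}, s ≤ k}:
k:     0  1  2  3  4  5  6  7  8  9 10
g(k):  0  0  0  0  0  1  1  1  1  1  2
So g(10) = 2.
By the Sprague-Grundy theorem, the Grundy value of a sum of independent games is the XOR of the component values.
Combined value = 3 XOR 0 XOR 2 = 1.

1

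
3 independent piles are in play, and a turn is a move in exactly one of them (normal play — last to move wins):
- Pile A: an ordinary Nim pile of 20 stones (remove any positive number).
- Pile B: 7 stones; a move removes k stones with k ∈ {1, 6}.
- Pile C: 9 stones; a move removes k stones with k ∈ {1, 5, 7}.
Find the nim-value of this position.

Pile A is a plain Nim pile of size 20, so its Grundy value is 20.
For pile B, compute g(0), g(1), … with moves {1, 6}:
g(0) = mex{} = 0
g(1) = mex{0} = 1
g(2) = mex{1} = 0
g(3) = mex{0} = 1
g(4) = mex{1} = 0
g(5) = mex{0} = 1
g(6) = mex{0,1} = 2
g(7) = mex{1,2} = 0
So g(7) = 0.
Build the Grundy sequence for pile C with g(k) = mex{g(k−s) : s ∈ {1, 5, 7}, s ≤ k}:
k:     0  1  2  3  4  5  6  7  8  9
g(k):  0  1  0  1  0  1  0  1  0  1
So g(9) = 1.
By the Sprague-Grundy theorem, the Grundy value of a sum of independent games is the XOR of the component values.
Combined value = 20 XOR 0 XOR 1 = 21.

21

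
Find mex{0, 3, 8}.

0 is in the set but 1 is not, so the mex is 1.

1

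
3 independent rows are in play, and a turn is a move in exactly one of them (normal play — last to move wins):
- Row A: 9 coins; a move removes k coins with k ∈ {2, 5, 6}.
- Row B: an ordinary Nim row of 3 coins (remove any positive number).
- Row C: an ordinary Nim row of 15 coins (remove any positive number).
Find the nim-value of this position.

14

Build the Grundy sequence for row A with g(k) = mex{g(k−s) : s ∈ {2, 5, 6}, s ≤ k}:
g(0) = mex{} = 0
g(1) = mex{} = 0
g(2) = mex{0} = 1
g(3) = mex{0} = 1
g(4) = mex{1} = 0
g(5) = mex{0,1} = 2
g(6) = mex{0} = 1
g(7) = mex{0,1,2} = 3
g(8) = mex{1} = 0
g(9) = mex{0,1,3} = 2
So g(9) = 2.
Row B is a plain Nim row of size 3, so its Grundy value is 3.
Row C is a plain Nim row of size 15, so its Grundy value is 15.
The value of a disjunctive sum is the nim-sum of the parts.
Combined value = 2 ⊕ 3 ⊕ 15 = 14.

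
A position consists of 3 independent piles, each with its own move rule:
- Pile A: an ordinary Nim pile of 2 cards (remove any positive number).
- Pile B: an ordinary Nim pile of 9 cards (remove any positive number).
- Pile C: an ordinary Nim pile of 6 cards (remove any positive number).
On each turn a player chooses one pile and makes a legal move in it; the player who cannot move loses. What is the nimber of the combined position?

13

Pile A is a plain Nim pile of size 2, so its Grundy value is 2.
Pile B is a plain Nim pile of size 9, so its Grundy value is 9.
Pile C is a plain Nim pile of size 6, so its Grundy value is 6.
By the Sprague-Grundy theorem, the Grundy value of a sum of independent games is the XOR of the component values.
Combined value = 2 ⊕ 9 ⊕ 6 = 13.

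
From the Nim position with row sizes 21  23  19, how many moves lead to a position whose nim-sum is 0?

3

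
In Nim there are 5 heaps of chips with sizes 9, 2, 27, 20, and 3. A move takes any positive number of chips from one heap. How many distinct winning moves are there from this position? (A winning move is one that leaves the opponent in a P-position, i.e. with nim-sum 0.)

1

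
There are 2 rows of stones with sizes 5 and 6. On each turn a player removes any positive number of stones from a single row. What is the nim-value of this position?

3

Write each in binary and XOR column by column:
  101  (5)
  110  (6)
  ---
  011  (3)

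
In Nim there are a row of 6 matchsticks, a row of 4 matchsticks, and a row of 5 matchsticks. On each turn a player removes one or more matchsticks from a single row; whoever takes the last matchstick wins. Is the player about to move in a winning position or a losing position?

Winning position

Compute the nim-sum pairwise:
6 ^ 4 = 2
2 ^ 5 = 7
The nim-sum is 7 ≠ 0, so this is an N-position: the player to move can win.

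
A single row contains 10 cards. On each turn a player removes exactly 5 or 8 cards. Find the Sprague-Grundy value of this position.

Grundy values for subtraction set {5, 8}:
k:     0  1  2  3  4  5  6  7  8  9 10
g(k):  0  0  0  0  0  1  1  1  1  1  2
So g(10) = 2.

2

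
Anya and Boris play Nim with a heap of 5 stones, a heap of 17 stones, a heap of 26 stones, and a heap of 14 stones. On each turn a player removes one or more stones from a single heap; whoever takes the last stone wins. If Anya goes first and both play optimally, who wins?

Boris wins

Nim-sum: 5 ^ 17 ^ 26 ^ 14 = 0.
The nim-sum is 0, so this is a P-position: the player to move is in a losing position under optimal play; Anya is about to move from it and so loses — Boris wins.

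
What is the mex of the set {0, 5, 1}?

2

The values 0, 1 are all present; 2 is the first non-negative integer missing from the set.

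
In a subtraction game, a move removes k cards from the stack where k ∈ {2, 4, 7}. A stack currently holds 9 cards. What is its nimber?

0

Compute g(0), g(1), … for moves {2, 4, 7}:
g(0) = mex{} = 0
g(1) = mex{} = 0
g(2) = mex{0} = 1
g(3) = mex{0} = 1
g(4) = mex{0,1} = 2
g(5) = mex{0,1} = 2
g(6) = mex{1,2} = 0
g(7) = mex{0,1,2} = 3
g(8) = mex{0,2} = 1
g(9) = mex{1,2,3} = 0
So g(9) = 0.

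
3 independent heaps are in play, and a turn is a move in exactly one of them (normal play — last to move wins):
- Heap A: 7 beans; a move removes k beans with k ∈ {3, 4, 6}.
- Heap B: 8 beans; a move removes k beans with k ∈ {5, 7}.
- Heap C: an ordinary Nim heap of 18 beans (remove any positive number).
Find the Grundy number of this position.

17

For heap A, compute g(0), g(1), … with moves {3, 4, 6}:
g(0) = mex{} = 0
g(1) = mex{} = 0
g(2) = mex{} = 0
g(3) = mex{0} = 1
g(4) = mex{0} = 1
g(5) = mex{0} = 1
g(6) = mex{0,1} = 2
g(7) = mex{0,1} = 2
So g(7) = 2.
Build the Grundy sequence for heap B with g(k) = mex{g(k−s) : s ∈ {5, 7}, s ≤ k}:
k:     0  1  2  3  4  5  6  7  8
g(k):  0  0  0  0  0  1  1  1  1
So g(8) = 1.
Heap C is a plain Nim heap of size 18, so its Grundy value is 18.
By the Sprague-Grundy theorem, the Grundy value of a sum of independent games is the XOR of the component values.
Combined value = 2 ⊕ 1 ⊕ 18 = 17.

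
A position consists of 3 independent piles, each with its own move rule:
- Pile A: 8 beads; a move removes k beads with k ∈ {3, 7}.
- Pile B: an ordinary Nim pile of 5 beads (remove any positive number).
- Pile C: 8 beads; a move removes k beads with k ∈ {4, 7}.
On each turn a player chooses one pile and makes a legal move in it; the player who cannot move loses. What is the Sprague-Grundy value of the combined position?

Build the Grundy sequence for pile A with g(k) = mex{g(k−s) : s ∈ {3, 7}, s ≤ k}:
g(0) = mex{} = 0
g(1) = mex{} = 0
g(2) = mex{} = 0
g(3) = mex{0} = 1
g(4) = mex{0} = 1
g(5) = mex{0} = 1
g(6) = mex{1} = 0
g(7) = mex{0,1} = 2
g(8) = mex{0,1} = 2
So g(8) = 2.
Pile B is a plain Nim pile of size 5, so its Grundy value is 5.
Grundy values for pile C (subtraction set {4, 7}):
k:     0  1  2  3  4  5  6  7  8
g(k):  0  0  0  0  1  1  1  1  2
So g(8) = 2.
By the Sprague-Grundy theorem, the Grundy value of a sum of independent games is the XOR of the component values.
Combined value = 2 ⊕ 5 ⊕ 2 = 5.

5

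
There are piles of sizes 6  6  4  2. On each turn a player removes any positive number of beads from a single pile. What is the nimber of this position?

6

Nim-sum: 6 XOR 6 XOR 4 XOR 2 = 6.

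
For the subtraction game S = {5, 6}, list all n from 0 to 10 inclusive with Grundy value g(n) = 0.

0, 1, 2, 3, 4

Grundy values for subtraction set {5, 6}:
k:     0  1  2  3  4  5  6  7  8  9 10
g(k):  0  0  0  0  0  1  1  1  1  1  2
The P-positions (g = 0) in 0..10 are 0, 1, 2, 3, 4.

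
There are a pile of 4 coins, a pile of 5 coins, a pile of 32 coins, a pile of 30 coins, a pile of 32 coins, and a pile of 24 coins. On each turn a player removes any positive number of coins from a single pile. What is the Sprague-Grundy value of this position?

Nim-sum: 4 ⊕ 5 ⊕ 32 ⊕ 30 ⊕ 32 ⊕ 24 = 7.

7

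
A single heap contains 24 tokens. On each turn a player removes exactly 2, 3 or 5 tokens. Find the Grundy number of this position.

Grundy values for subtraction set {2, 3, 5}:
k:     0  1  2  3  4  5  6  7  8  9 10 11 12 13 14 15 16 17 18 19 20 21 22 23 24
g(k):  0  0  1  1  2  2  3  0  0  1  1  2  2  3  0  0  1  1  2  2  3  0  0  1  1
So g(24) = 1.

1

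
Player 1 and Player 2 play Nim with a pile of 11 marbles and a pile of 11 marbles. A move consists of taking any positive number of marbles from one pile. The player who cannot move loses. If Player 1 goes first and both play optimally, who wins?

Player 2 wins

Bitwise XOR of the heap sizes:
  1011  (11)
  1011  (11)
  ----
  0000  (0)
The nim-sum is 0, so this is a P-position: the player to move is in a losing position under optimal play; Player 1 is about to move from it and so loses — Player 2 wins.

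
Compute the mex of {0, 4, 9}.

1

0 is in the set but 1 is not, so the mex is 1.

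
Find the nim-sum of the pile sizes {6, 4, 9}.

11

Compute the nim-sum pairwise:
6 ⊕ 4 = 2
2 ⊕ 9 = 11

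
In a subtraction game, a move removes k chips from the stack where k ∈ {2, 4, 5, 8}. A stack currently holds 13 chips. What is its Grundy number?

0

Build the Grundy sequence with g(k) = mex{g(k−s) : s ∈ {2, 4, 5, 8}, s ≤ k}:
k:     0  1  2  3  4  5  6  7  8  9 10 11 12 13
g(k):  0  0  1  1  2  2  3  0  4  1  0  2  1  0
So g(13) = 0.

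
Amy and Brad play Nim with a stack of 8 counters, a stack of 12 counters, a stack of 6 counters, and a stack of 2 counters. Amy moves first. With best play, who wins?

Brad wins

Compute the nim-sum pairwise:
8 ^ 12 = 4
4 ^ 6 = 2
2 ^ 2 = 0
The nim-sum is 0, so this is a P-position: the player to move is in a losing position under optimal play; Amy is about to move from it and so loses — Brad wins.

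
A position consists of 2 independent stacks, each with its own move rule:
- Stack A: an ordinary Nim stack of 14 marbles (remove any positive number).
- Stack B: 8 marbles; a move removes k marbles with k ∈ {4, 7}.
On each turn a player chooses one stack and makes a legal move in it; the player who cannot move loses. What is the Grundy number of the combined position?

12

Stack A is a plain Nim stack of size 14, so its Grundy value is 14.
For stack B, compute g(0), g(1), … with moves {4, 7}:
g(0) = mex{} = 0
g(1) = mex{} = 0
g(2) = mex{} = 0
g(3) = mex{} = 0
g(4) = mex{0} = 1
g(5) = mex{0} = 1
g(6) = mex{0} = 1
g(7) = mex{0} = 1
g(8) = mex{0,1} = 2
So g(8) = 2.
By the Sprague-Grundy theorem, the Grundy value of a sum of independent games is the XOR of the component values.
Combined value = 14 XOR 2 = 12.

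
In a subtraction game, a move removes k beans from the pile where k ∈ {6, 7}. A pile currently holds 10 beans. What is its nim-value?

Compute g(0), g(1), … for moves {6, 7}:
g(0) = mex{} = 0
g(1) = mex{} = 0
g(2) = mex{} = 0
g(3) = mex{} = 0
g(4) = mex{} = 0
g(5) = mex{} = 0
g(6) = mex{0} = 1
g(7) = mex{0} = 1
g(8) = mex{0} = 1
g(9) = mex{0} = 1
g(10) = mex{0} = 1
So g(10) = 1.

1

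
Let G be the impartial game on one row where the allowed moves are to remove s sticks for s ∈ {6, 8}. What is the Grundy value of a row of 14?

0

Build the Grundy sequence with g(k) = mex{g(k−s) : s ∈ {6, 8}, s ≤ k}:
k:     0  1  2  3  4  5  6  7  8  9 10 11 12 13 14
g(k):  0  0  0  0  0  0  1  1  1  1  1  1  2  2  0
So g(14) = 0.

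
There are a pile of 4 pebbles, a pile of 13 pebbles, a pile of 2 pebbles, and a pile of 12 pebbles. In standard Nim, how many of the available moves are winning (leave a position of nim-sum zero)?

3

Compute the nim-sum pairwise:
4 ⊕ 13 = 9
9 ⊕ 2 = 11
11 ⊕ 12 = 7
The overall nim-sum is X = 7. A pile of size p has a winning move iff p XOR X < p (reduce it to p XOR X).
  4: 4 XOR 7 = 3 < 4 — winning move (to 3).
  13: 13 XOR 7 = 10 < 13 — winning move (to 10).
  2: 2 XOR 7 = 5 ≥ 2 — no move.
  12: 12 XOR 7 = 11 < 12 — winning move (to 11).
That gives 3 winning moves.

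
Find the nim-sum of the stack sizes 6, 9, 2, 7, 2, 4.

Nim-sum: 6 ⊕ 9 ⊕ 2 ⊕ 7 ⊕ 2 ⊕ 4 = 12.

12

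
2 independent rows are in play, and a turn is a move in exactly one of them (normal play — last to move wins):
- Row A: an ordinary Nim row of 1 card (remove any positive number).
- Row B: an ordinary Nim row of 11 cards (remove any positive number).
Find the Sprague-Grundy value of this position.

Row A is a plain Nim row of size 1, so its Grundy value is 1.
Row B is a plain Nim row of size 11, so its Grundy value is 11.
By the Sprague-Grundy theorem, the Grundy value of a sum of independent games is the XOR of the component values.
Combined value = 1 XOR 11 = 10.

10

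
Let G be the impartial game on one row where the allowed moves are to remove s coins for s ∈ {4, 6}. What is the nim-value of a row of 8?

Compute g(0), g(1), … for moves {4, 6}:
g(0) = mex{} = 0
g(1) = mex{} = 0
g(2) = mex{} = 0
g(3) = mex{} = 0
g(4) = mex{0} = 1
g(5) = mex{0} = 1
g(6) = mex{0} = 1
g(7) = mex{0} = 1
g(8) = mex{0,1} = 2
So g(8) = 2.

2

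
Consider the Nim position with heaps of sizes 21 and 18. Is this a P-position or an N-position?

N-position

Nim-sum: 21 ^ 18 = 7.
The nim-sum is 7 ≠ 0, so this is an N-position: the player to move can win.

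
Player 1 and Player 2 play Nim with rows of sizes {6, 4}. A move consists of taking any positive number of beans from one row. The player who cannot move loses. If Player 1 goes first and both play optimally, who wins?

Compute the nim-sum pairwise:
6 ^ 4 = 2
The nim-sum is 2 ≠ 0, so this is an N-position: the player to move can win; Player 1 has a winning move.

Player 1 wins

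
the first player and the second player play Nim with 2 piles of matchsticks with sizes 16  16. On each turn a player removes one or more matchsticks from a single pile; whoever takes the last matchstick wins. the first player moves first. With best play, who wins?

Nim-sum: 16 XOR 16 = 0.
The nim-sum is 0, so this is a P-position: the player to move is in a losing position under optimal play; the first player is about to move from it and so loses — the second player wins.

the second player wins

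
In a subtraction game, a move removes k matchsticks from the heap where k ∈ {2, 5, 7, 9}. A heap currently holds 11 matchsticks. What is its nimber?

3

Grundy values for subtraction set {2, 5, 7, 9}:
g(0) = mex{} = 0
g(1) = mex{} = 0
g(2) = mex{0} = 1
g(3) = mex{0} = 1
g(4) = mex{1} = 0
g(5) = mex{0,1} = 2
g(6) = mex{0} = 1
g(7) = mex{0,1,2} = 3
g(8) = mex{0,1} = 2
g(9) = mex{0,1,3} = 2
g(10) = mex{0,1,2} = 3
g(11) = mex{0,1,2} = 3
So g(11) = 3.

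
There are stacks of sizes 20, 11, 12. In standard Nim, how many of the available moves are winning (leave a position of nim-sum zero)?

Compute the nim-sum pairwise:
20 XOR 11 = 31
31 XOR 12 = 19
The overall nim-sum is X = 19. A stack of size p has a winning move iff p XOR X < p (reduce it to p XOR X).
  20: 20 XOR 19 = 7 < 20 — winning move (to 7).
  11: 11 XOR 19 = 24 ≥ 11 — no move.
  12: 12 XOR 19 = 31 ≥ 12 — no move.
That gives 1 winning move.

1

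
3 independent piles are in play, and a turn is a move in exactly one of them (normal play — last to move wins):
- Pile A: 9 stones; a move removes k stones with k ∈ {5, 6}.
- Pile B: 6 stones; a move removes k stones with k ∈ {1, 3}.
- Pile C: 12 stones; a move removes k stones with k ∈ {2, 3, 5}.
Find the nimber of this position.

Grundy values for pile A (subtraction set {5, 6}):
k:     0  1  2  3  4  5  6  7  8  9
g(k):  0  0  0  0  0  1  1  1  1  1
So g(9) = 1.
Grundy values for pile B (subtraction set {1, 3}):
k:     0  1  2  3  4  5  6
g(k):  0  1  0  1  0  1  0
So g(6) = 0.
Build the Grundy sequence for pile C with g(k) = mex{g(k−s) : s ∈ {2, 3, 5}, s ≤ k}:
k:     0  1  2  3  4  5  6  7  8  9 10 11 12
g(k):  0  0  1  1  2  2  3  0  0  1  1  2  2
So g(12) = 2.
The value of a disjunctive sum is the nim-sum of the parts.
Combined value = 1 XOR 0 XOR 2 = 3.

3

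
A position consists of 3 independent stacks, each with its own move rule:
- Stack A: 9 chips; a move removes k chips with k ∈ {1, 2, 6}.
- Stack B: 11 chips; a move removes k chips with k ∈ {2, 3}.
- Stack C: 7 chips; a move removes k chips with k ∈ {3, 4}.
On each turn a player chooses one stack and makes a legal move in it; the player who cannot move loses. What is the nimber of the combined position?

2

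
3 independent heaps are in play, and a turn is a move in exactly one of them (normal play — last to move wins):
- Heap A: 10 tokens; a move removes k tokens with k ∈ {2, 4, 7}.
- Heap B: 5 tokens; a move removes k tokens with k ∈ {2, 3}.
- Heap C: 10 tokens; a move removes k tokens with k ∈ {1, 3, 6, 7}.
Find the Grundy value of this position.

Grundy values for heap A (subtraction set {2, 4, 7}):
g(0) = mex{} = 0
g(1) = mex{} = 0
g(2) = mex{0} = 1
g(3) = mex{0} = 1
g(4) = mex{0,1} = 2
g(5) = mex{0,1} = 2
g(6) = mex{1,2} = 0
g(7) = mex{0,1,2} = 3
g(8) = mex{0,2} = 1
g(9) = mex{1,2,3} = 0
g(10) = mex{0,1} = 2
So g(10) = 2.
Build the Grundy sequence for heap B with g(k) = mex{g(k−s) : s ∈ {2, 3}, s ≤ k}:
k:     0  1  2  3  4  5
g(k):  0  0  1  1  2  0
So g(5) = 0.
For heap C, compute g(0), g(1), … with moves {1, 3, 6, 7}:
k:     0  1  2  3  4  5  6  7  8  9 10
g(k):  0  1  0  1  0  1  2  3  2  3  2
So g(10) = 2.
The value of a disjunctive sum is the nim-sum of the parts.
Combined value = 2 ⊕ 0 ⊕ 2 = 0.

0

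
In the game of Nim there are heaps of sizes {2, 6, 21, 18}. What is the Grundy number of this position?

Bitwise XOR of the heap sizes:
  00010  (2)
  00110  (6)
  10101  (21)
  10010  (18)
  -----
  00011  (3)

3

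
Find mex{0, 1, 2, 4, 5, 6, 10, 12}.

3

The values 0, 1, 2 are all present; 3 is the first non-negative integer missing from the set.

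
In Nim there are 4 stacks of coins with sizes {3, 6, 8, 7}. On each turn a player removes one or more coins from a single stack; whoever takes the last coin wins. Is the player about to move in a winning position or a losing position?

Nim-sum: 3 ^ 6 ^ 8 ^ 7 = 10.
The nim-sum is 10 ≠ 0, so this is an N-position: the player to move can win.

Winning position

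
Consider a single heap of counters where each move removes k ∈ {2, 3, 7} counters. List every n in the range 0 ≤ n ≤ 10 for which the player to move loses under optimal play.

0, 1, 5, 6, 10

Compute g(0), g(1), … for moves {2, 3, 7}:
k:     0  1  2  3  4  5  6  7  8  9 10
g(k):  0  0  1  1  2  0  0  1  1  2  0
The P-positions (g = 0) in 0..10 are 0, 1, 5, 6, 10.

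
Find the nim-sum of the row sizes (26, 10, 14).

In binary:
  11010  (26)
  01010  (10)
  01110  (14)
  -----
  11110  (30)

30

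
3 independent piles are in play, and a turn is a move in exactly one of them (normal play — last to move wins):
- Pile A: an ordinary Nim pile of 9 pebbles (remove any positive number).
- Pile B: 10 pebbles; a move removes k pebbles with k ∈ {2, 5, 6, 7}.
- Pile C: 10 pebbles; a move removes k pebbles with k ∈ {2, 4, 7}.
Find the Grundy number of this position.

8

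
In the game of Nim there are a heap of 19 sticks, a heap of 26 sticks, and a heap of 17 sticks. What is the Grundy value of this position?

24

Bitwise XOR of the heap sizes:
  10011  (19)
  11010  (26)
  10001  (17)
  -----
  11000  (24)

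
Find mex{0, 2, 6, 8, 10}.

1

0 is in the set but 1 is not, so the mex is 1.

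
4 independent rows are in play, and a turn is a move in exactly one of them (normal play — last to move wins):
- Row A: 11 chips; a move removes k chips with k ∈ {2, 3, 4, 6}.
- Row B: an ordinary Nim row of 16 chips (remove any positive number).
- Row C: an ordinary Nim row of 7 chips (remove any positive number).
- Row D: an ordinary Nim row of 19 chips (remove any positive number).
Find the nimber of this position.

5

Build the Grundy sequence for row A with g(k) = mex{g(k−s) : s ∈ {2, 3, 4, 6}, s ≤ k}:
g(0) = mex{} = 0
g(1) = mex{} = 0
g(2) = mex{0} = 1
g(3) = mex{0} = 1
g(4) = mex{0,1} = 2
g(5) = mex{0,1} = 2
g(6) = mex{0,1,2} = 3
g(7) = mex{0,1,2} = 3
g(8) = mex{1,2,3} = 0
g(9) = mex{1,2,3} = 0
g(10) = mex{0,2,3} = 1
g(11) = mex{0,2,3} = 1
So g(11) = 1.
Row B is a plain Nim row of size 16, so its Grundy value is 16.
Row C is a plain Nim row of size 7, so its Grundy value is 7.
Row D is a plain Nim row of size 19, so its Grundy value is 19.
The value of a disjunctive sum is the nim-sum of the parts.
Combined value = 1 XOR 16 XOR 7 XOR 19 = 5.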